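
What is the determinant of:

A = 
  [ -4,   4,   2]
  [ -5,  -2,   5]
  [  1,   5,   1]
Cofactor expansion along row 1:
det(A) = (-4)·((-2)(1) - (5)(5)) - (4)·((-5)(1) - (5)(1)) + (2)·((-5)(5) - (-2)(1))
  = (-4)(-27) - (4)(-10) + (2)(-23)
  = 102

det(A) = 102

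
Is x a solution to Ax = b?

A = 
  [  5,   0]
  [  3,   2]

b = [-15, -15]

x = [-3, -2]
No

Ax = [-15, -13] ≠ b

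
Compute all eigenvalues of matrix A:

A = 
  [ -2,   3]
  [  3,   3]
tr(A) = 1, det(A) = -15
Characteristic polynomial: λ² - tr(A)λ + det(A) = λ² - λ - 15
λ² - λ - 15 = 0  ⇒  λ = (1 ± √((-1)² - 4·(-15)))/2 = (1 ± √(61))/2
  = (1 + √61)/2,  (1 - √61)/2

λ = (1 + √61)/2, (1 - √61)/2  (≈ 4.405, -3.405)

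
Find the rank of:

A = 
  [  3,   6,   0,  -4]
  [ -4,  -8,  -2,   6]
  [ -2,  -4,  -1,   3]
rank(A) = 2

Row reduce:
R2 → R2 + (4/3)·R1
R3 → R3 + (2/3)·R1
R3 → R3 - (1/2)·R2
REF = 
  [  3,   6,   0,  -4]
  [  0,   0,  -2, 2/3]
  [  0,   0,   0,   0]
Pivot columns: 1, 3 → 2 pivots.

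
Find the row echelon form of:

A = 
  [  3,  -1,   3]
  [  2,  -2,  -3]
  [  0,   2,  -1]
Row operations:
R2 → R2 - (2/3)·R1
R3 → R3 + (3/2)·R2

Resulting echelon form:
REF = 
  [    3,    -1,     3]
  [    0,  -4/3,    -5]
  [    0,     0, -17/2]

Rank = 3 (number of non-zero pivot rows).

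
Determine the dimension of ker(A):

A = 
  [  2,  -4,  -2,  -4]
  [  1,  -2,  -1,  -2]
nullity(A) = 3

Row reduce:
R2 → R2 - (1/2)·R1
REF = 
  [  2,  -4,  -2,  -4]
  [  0,   0,   0,   0]
Pivot columns: 1 → 1 pivot.
rank(A) = 1, so nullity(A) = 4 - 1 = 3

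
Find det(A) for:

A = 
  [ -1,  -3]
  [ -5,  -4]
For a 2×2 matrix, det = ad - bc = (-1)(-4) - (-3)(-5) = -11

det(A) = -11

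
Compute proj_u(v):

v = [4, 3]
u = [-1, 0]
proj_u(v) = [4, 0]

v·u = (4)(-1) + (3)(0) = -4
u·u = (-1)² + (0)² = 1
proj_u(v) = (v·u / u·u) × u = (-4/1) × u = (-4) × u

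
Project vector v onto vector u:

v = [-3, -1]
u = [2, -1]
proj_u(v) = [-2, 1]

v·u = (-3)(2) + (-1)(-1) = -5
u·u = (2)² + (-1)² = 5
proj_u(v) = (v·u / u·u) × u = (-5/5) × u = (-1) × u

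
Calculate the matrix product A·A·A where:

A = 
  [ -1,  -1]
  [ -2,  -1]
A^3 = 
  [ -7,  -5]
  [-10,  -7]

A² = A·A:
A²[1,1] = (-1)(-1) + (-1)(-2) = 3
A²[1,2] = (-1)(-1) + (-1)(-1) = 2
A²[2,1] = (-2)(-1) + (-1)(-2) = 4
A²[2,2] = (-2)(-1) + (-1)(-1) = 3
A² = 
  [  3,   2]
  [  4,   3]

A^3 = A^2·A:
A^3[1,1] = (3)(-1) + (2)(-2) = -7
A^3[1,2] = (3)(-1) + (2)(-1) = -5
A^3[2,1] = (4)(-1) + (3)(-2) = -10
A^3[2,2] = (4)(-1) + (3)(-1) = -7
A^3 = 
  [ -7,  -5]
  [-10,  -7]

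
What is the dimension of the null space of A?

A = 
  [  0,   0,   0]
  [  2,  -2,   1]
nullity(A) = 2

Row reduce:
Swap R1 ↔ R2
REF = 
  [  2,  -2,   1]
  [  0,   0,   0]
Pivot columns: 1 → 1 pivot.
rank(A) = 1, so nullity(A) = 3 - 1 = 2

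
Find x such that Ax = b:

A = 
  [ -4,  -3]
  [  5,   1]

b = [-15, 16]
x = [3, 1]

Row reduce the augmented matrix [A|b]:
R2 → R2 + (5/4)·R1
REF = 
  [   -4,    -3,   -15]
  [    0, -11/4, -11/4]

Back-substitution:
x₂ = (-11/4) / (-11/4) = 1
x₁ = (-15 - (-3)(1)) / (-4) = 3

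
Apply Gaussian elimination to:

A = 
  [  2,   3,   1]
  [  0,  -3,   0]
Row operations:
No row operations needed (already in echelon form).

Resulting echelon form:
REF = 
  [  2,   3,   1]
  [  0,  -3,   0]

Rank = 2 (number of non-zero pivot rows).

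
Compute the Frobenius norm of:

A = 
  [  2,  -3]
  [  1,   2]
||A||_F = 4.243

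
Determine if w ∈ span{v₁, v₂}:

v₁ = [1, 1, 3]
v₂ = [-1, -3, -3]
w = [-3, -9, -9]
Yes

Form the augmented matrix and row-reduce:
[v₁|v₂|w] = 
  [  1,  -1,  -3]
  [  1,  -3,  -9]
  [  3,  -3,  -9]
R2 → R2 - (1)·R1
R3 → R3 - (3)·R1
REF = 
  [  1,  -1,  -3]
  [  0,  -2,  -6]
  [  0,   0,   0]

No row of the form [0 0 | nonzero], so the system is consistent. Back-substitution gives c₁ = 0, c₂ = 3: w = (0)·v₁ + (3)·v₂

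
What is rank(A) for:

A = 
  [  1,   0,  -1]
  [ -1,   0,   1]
Row reduce:
R2 → R2 + (1)·R1
REF = 
  [  1,   0,  -1]
  [  0,   0,   0]
Pivot columns: 1 → 1 pivot.

rank(A) = 1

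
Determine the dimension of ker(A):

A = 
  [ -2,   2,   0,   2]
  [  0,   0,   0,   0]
nullity(A) = 3

Row reduce:
(no row operations needed)
REF = 
  [ -2,   2,   0,   2]
  [  0,   0,   0,   0]
Pivot columns: 1 → 1 pivot.
rank(A) = 1, so nullity(A) = 4 - 1 = 3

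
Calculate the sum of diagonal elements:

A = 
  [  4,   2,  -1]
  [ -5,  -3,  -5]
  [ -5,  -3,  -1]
0

tr(A) = 4 + -3 + -1 = 0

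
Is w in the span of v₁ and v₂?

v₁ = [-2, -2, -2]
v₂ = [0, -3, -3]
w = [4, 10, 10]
Yes

Form the augmented matrix and row-reduce:
[v₁|v₂|w] = 
  [ -2,   0,   4]
  [ -2,  -3,  10]
  [ -2,  -3,  10]
R2 → R2 - (1)·R1
R3 → R3 - (1)·R1
R3 → R3 - (1)·R2
REF = 
  [ -2,   0,   4]
  [  0,  -3,   6]
  [  0,   0,   0]

No row of the form [0 0 | nonzero], so the system is consistent. Back-substitution gives c₁ = -2, c₂ = -2: w = (-2)·v₁ + (-2)·v₂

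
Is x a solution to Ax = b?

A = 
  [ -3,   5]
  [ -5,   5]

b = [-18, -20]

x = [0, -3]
No

Ax = [-15, -15] ≠ b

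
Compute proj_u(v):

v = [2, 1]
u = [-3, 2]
v·u = (2)(-3) + (1)(2) = -4
u·u = (-3)² + (2)² = 13
proj_u(v) = (v·u / u·u) × u = (-4/13) × u

proj_u(v) = [12/13, -8/13]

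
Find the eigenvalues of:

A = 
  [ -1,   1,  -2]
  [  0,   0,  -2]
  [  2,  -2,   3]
Characteristic polynomial: det(λI - A) = λ³ - 2λ² - 3λ
The constant term is 0, so λ = 0 is a root: p(λ) = λ(λ² - 2λ - 3)
λ² - 2λ - 3 = (λ + 1)(λ - 3)

λ = 0, 3, -1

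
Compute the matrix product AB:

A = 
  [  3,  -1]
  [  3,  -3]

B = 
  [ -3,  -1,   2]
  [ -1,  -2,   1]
AB = 
  [ -8,  -1,   5]
  [ -6,   3,   3]

A is 2×2 and B is 2×3, so AB is 2×3. Each entry is (row of A)·(column of B):
AB[1,1] = (3)(-3) + (-1)(-1) = -8
AB[1,2] = (3)(-1) + (-1)(-2) = -1
AB[1,3] = (3)(2) + (-1)(1) = 5
AB[2,1] = (3)(-3) + (-3)(-1) = -6
AB[2,2] = (3)(-1) + (-3)(-2) = 3
AB[2,3] = (3)(2) + (-3)(1) = 3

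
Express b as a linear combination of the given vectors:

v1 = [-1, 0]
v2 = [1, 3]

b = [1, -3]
c1 = -2, c2 = -1

b = -2·v1 + -1·v2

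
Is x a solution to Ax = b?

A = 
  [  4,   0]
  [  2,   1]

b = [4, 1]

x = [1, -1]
Yes

Ax = [4, 1] = b ✓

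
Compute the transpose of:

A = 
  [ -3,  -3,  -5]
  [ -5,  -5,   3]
Aᵀ = 
  [ -3,  -5]
  [ -3,  -5]
  [ -5,   3]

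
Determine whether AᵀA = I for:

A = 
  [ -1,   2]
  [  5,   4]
No

AᵀA = 
  [ 26,  18]
  [ 18,  20]
≠ I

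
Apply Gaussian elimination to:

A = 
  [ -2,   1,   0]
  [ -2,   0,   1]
Row operations:
R2 → R2 - (1)·R1

Resulting echelon form:
REF = 
  [ -2,   1,   0]
  [  0,  -1,   1]

Rank = 2 (number of non-zero pivot rows).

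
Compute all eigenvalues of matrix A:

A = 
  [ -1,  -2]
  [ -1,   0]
λ = 1, -2

tr(A) = -1, det(A) = -2
Characteristic polynomial: λ² - tr(A)λ + det(A) = λ² + λ - 2
λ² + λ - 2 = (λ + 2)(λ - 1)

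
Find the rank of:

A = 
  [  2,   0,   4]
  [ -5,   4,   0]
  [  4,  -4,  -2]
Row reduce:
R2 → R2 + (5/2)·R1
R3 → R3 - (2)·R1
R3 → R3 + (1)·R2
REF = 
  [  2,   0,   4]
  [  0,   4,  10]
  [  0,   0,   0]
Pivot columns: 1, 2 → 2 pivots.

rank(A) = 2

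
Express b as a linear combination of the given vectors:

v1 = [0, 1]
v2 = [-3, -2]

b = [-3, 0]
c1 = 2, c2 = 1

b = 2·v1 + 1·v2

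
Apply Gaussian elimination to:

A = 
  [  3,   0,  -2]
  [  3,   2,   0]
Row operations:
R2 → R2 - (1)·R1

Resulting echelon form:
REF = 
  [  3,   0,  -2]
  [  0,   2,   2]

Rank = 2 (number of non-zero pivot rows).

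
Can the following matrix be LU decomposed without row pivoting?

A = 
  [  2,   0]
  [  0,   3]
Yes.
A[1,1] = 2 ≠ 0, so Gaussian elimination proceeds without a row swap: multiplier ℓ₂₁ = (0)/(2) = 0, and U[2,2] = 3 - (0)(0) = 3.
L = 
  [  1,   0]
  [  0,   1]
U = 
  [  2,   0]
  [  0,   3]
Check row 2 of LU: [(0)(2), (0)(0) + 3] = [0, 3] = row 2 of A ✓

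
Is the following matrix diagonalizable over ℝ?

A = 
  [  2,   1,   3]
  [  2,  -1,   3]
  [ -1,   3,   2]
Yes

Characteristic polynomial: det(λI - A) = λ³ - 3λ² - 8λ + 14
By the rational root theorem any rational root is an integer dividing 14; none of those is a root, so p(λ) has no rational roots and hence (being an irreducible cubic) no repeated roots.
Discriminant of the cubic: Δ = 4892
Δ > 0 ⇒ three distinct real eigenvalues: λ ≈ -2.485, 1.368, 4.117
Three distinct real eigenvalues, so A has 3 independent eigenvectors.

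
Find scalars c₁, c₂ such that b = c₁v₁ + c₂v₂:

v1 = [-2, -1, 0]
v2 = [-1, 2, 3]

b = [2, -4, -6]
c1 = 0, c2 = -2

b = 0·v1 + -2·v2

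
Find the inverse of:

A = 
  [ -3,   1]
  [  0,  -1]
det(A) = (-3)(-1) - (1)(0) = 3
For a 2×2 matrix, A⁻¹ = (1/det(A)) · [[d, -b], [-c, a]]
    = (1/3) · [[-1, -1], [0, -3]]

A⁻¹ = 
  [-1/3, -1/3]
  [   0,   -1]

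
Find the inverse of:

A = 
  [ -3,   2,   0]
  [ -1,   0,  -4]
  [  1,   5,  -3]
det(A) = (-3)·((0)(-3) - (-4)(5)) - (2)·((-1)(-3) - (-4)(1)) + (0)·((-1)(5) - (0)(1))
  = (-3)(20) - (2)(7) + (0)(-5)
  = -74
det(A) = -74 ≠ 0, so A is invertible.

Cofactors Cᵢⱼ = (-1)ⁱ⁺ʲ·Mᵢⱼ:
C = 
  [ 20,  -7,  -5]
  [  6,   9,  17]
  [ -8, -12,   2]

adj(A) = Cᵀ:
adj(A) = 
  [ 20,   6,  -8]
  [ -7,   9, -12]
  [ -5,  17,   2]

A⁻¹ = (-1/74) · adj(A):
A⁻¹ = 
  [-10/37,  -3/37,   4/37]
  [  7/74,  -9/74,   6/37]
  [  5/74, -17/74,  -1/37]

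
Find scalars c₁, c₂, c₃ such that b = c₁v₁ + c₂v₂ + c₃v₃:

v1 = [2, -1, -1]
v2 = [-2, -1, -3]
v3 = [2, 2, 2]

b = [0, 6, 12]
c1 = -3, c2 = -3, c3 = 0

b = -3·v1 + -3·v2 + 0·v3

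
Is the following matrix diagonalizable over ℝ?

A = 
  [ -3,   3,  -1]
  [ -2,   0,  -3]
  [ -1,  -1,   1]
No

Characteristic polynomial: det(λI - A) = λ³ + 2λ² - λ - 22
By the rational root theorem any rational root is an integer dividing 22; none of those is a root, so p(λ) has no rational roots and hence (being an irreducible cubic) no repeated roots.
Discriminant of the cubic: Δ = -11564
Δ < 0 ⇒ one real eigenvalue and a complex-conjugate pair: λ ≈ -2.182 + 2.133i, -2.182 - 2.133i, 2.363
Has complex eigenvalues (not diagonalizable over ℝ).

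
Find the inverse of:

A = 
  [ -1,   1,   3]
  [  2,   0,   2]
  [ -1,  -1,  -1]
det(A) = (-1)·((0)(-1) - (2)(-1)) - (1)·((2)(-1) - (2)(-1)) + (3)·((2)(-1) - (0)(-1))
  = (-1)(2) - (1)(0) + (3)(-2)
  = -8
det(A) = -8 ≠ 0, so A is invertible.

Cofactors Cᵢⱼ = (-1)ⁱ⁺ʲ·Mᵢⱼ:
C = 
  [  2,   0,  -2]
  [ -2,   4,  -2]
  [  2,   8,  -2]

adj(A) = Cᵀ:
adj(A) = 
  [  2,  -2,   2]
  [  0,   4,   8]
  [ -2,  -2,  -2]

A⁻¹ = (-1/8) · adj(A):
A⁻¹ = 
  [-1/4,  1/4, -1/4]
  [   0, -1/2,   -1]
  [ 1/4,  1/4,  1/4]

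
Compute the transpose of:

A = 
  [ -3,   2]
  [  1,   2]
Aᵀ = 
  [ -3,   1]
  [  2,   2]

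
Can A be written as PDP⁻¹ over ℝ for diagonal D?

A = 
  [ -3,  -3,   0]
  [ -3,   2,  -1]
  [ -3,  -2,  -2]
Yes

Characteristic polynomial: det(λI - A) = λ³ + 3λ² - 15λ - 27
By the rational root theorem any rational root is an integer dividing 27; none of those is a root, so p(λ) has no rational roots and hence (being an irreducible cubic) no repeated roots.
Discriminant of the cubic: Δ = 20628
Δ > 0 ⇒ three distinct real eigenvalues: λ ≈ -4.931, -1.566, 3.497
Three distinct real eigenvalues, so A has 3 independent eigenvectors.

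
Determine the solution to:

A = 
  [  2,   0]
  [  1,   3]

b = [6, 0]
Row reduce the augmented matrix [A|b]:
R2 → R2 - (1/2)·R1
REF = 
  [  2,   0,   6]
  [  0,   3,  -3]

Back-substitution:
x₂ = (-3) / 3 = -1
x₁ = (6 - (0)(-1)) / 2 = 3

x = [3, -1]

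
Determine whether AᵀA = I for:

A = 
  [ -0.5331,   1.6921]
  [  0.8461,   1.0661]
No

AᵀA = 
  [  1.0001,   0]
  [  0,   3.9998]
≠ I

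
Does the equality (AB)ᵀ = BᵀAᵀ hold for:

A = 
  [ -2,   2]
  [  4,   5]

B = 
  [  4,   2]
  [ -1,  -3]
Yes

(AB)ᵀ = 
  [-10,  11]
  [-10,  -7]

BᵀAᵀ = 
  [-10,  11]
  [-10,  -7]

Both sides are equal — this is the standard identity (AB)ᵀ = BᵀAᵀ, which holds for all A, B.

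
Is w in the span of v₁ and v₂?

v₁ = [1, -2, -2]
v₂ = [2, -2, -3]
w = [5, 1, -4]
No

Form the augmented matrix and row-reduce:
[v₁|v₂|w] = 
  [  1,   2,   5]
  [ -2,  -2,   1]
  [ -2,  -3,  -4]
R2 → R2 + (2)·R1
R3 → R3 + (2)·R1
R3 → R3 - (1/2)·R2
REF = 
  [  1,   2,   5]
  [  0,   2,  11]
  [  0,   0, 1/2]

Row 3 reads [0 0 | 1/2], i.e. 0 = 1/2, so the system is inconsistent and w ∉ span{v₁, v₂}.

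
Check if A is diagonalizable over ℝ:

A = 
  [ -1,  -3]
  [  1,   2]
No

tr(A) = 1, det(A) = 1
Characteristic polynomial: λ² - tr(A)λ + det(A) = λ² - λ + 1
λ² - λ + 1 = 0  ⇒  λ = (1 ± √((-1)² - 4·(1)))/2 = (1 ± √(-3))/2
  = (1 + i√3)/2,  (1 - i√3)/2
Eigenvalues: (1 + i√3)/2, (1 - i√3)/2  (≈ 0.5 + 0.866i, 0.5 - 0.866i)
Has complex eigenvalues (not diagonalizable over ℝ).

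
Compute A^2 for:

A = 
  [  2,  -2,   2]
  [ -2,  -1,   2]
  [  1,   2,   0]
A² = A·A:
A²[1,1] = (2)(2) + (-2)(-2) + (2)(1) = 10
A²[1,2] = (2)(-2) + (-2)(-1) + (2)(2) = 2
A²[1,3] = (2)(2) + (-2)(2) + (2)(0) = 0
A²[2,1] = (-2)(2) + (-1)(-2) + (2)(1) = 0
A²[2,2] = (-2)(-2) + (-1)(-1) + (2)(2) = 9
A²[2,3] = (-2)(2) + (-1)(2) + (2)(0) = -6
A²[3,1] = (1)(2) + (2)(-2) + (0)(1) = -2
A²[3,2] = (1)(-2) + (2)(-1) + (0)(2) = -4
A²[3,3] = (1)(2) + (2)(2) + (0)(0) = 6
A² = 
  [ 10,   2,   0]
  [  0,   9,  -6]
  [ -2,  -4,   6]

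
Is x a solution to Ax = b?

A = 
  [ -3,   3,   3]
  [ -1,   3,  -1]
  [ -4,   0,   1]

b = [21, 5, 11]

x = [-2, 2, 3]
Yes

Ax = [21, 5, 11] = b ✓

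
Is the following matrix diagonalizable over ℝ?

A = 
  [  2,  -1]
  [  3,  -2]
Yes

tr(A) = 0, det(A) = -1
Characteristic polynomial: λ² - tr(A)λ + det(A) = λ² - 1
λ² - 1 = (λ + 1)(λ - 1)
Eigenvalues: 1, -1
λ=-1: alg. mult. = 1, geom. mult. = 2 - rank(A - (-1)I) = 2 - 1 = 1
λ=1: alg. mult. = 1, geom. mult. = 2 - rank(A - (1)I) = 2 - 1 = 1
Sum of geometric multiplicities equals n, so A has n independent eigenvectors.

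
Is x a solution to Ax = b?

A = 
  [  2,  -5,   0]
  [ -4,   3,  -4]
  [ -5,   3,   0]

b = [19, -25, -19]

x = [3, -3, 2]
No

Ax = [21, -29, -24] ≠ b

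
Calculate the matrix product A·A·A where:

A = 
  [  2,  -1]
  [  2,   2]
A² = A·A:
A²[1,1] = (2)(2) + (-1)(2) = 2
A²[1,2] = (2)(-1) + (-1)(2) = -4
A²[2,1] = (2)(2) + (2)(2) = 8
A²[2,2] = (2)(-1) + (2)(2) = 2
A² = 
  [  2,  -4]
  [  8,   2]

A^3 = A^2·A:
A^3[1,1] = (2)(2) + (-4)(2) = -4
A^3[1,2] = (2)(-1) + (-4)(2) = -10
A^3[2,1] = (8)(2) + (2)(2) = 20
A^3[2,2] = (8)(-1) + (2)(2) = -4
A^3 = 
  [ -4, -10]
  [ 20,  -4]

Therefore
A^3 = 
  [ -4, -10]
  [ 20,  -4]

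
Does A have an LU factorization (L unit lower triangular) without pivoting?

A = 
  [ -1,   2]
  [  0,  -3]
Yes.
A[1,1] = -1 ≠ 0, so Gaussian elimination proceeds without a row swap: multiplier ℓ₂₁ = (0)/(-1) = 0, and U[2,2] = -3 - (0)(2) = -3.
L = 
  [  1,   0]
  [  0,   1]
U = 
  [ -1,   2]
  [  0,  -3]
Check row 2 of LU: [(0)(-1), (0)(2) + (-3)] = [0, -3] = row 2 of A ✓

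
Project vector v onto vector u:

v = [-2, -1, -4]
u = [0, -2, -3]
v·u = (-2)(0) + (-1)(-2) + (-4)(-3) = 14
u·u = (0)² + (-2)² + (-3)² = 13
proj_u(v) = (v·u / u·u) × u = (14/13) × u

proj_u(v) = [0, -28/13, -42/13]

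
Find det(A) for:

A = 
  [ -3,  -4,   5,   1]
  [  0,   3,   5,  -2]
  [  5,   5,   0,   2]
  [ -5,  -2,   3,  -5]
54

Cofactor expansion along row 1: det(A) = a₁₁M₁₁ - a₁₂M₁₂ + a₁₃M₁₃ - a₁₄M₁₄

M₁₁ = det[[3, 5, -2]; [5, 0, 2]; [-2, 3, -5]]
  = (3)·((0)(-5) - (2)(3)) - (5)·((5)(-5) - (2)(-2)) + (-2)·((5)(3) - (0)(-2))
  = (3)(-6) - (5)(-21) + (-2)(15)
  = 57
M₁₂ = det[[0, 5, -2]; [5, 0, 2]; [-5, 3, -5]]
  = (0)·((0)(-5) - (2)(3)) - (5)·((5)(-5) - (2)(-5)) + (-2)·((5)(3) - (0)(-5))
  = (0)(-6) - (5)(-15) + (-2)(15)
  = 45
M₁₃ = det[[0, 3, -2]; [5, 5, 2]; [-5, -2, -5]]
  = (0)·((5)(-5) - (2)(-2)) - (3)·((5)(-5) - (2)(-5)) + (-2)·((5)(-2) - (5)(-5))
  = (0)(-21) - (3)(-15) + (-2)(15)
  = 15
M₁₄ = det[[0, 3, 5]; [5, 5, 0]; [-5, -2, 3]]
  = (0)·((5)(3) - (0)(-2)) - (3)·((5)(3) - (0)(-5)) + (5)·((5)(-2) - (5)(-5))
  = (0)(15) - (3)(15) + (5)(15)
  = 30

det(A) = (-3)(57) - (-4)(45) + (5)(15) - (1)(30) = 54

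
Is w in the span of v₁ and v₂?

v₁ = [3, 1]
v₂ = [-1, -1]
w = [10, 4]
Yes

Form the augmented matrix and row-reduce:
[v₁|v₂|w] = 
  [  3,  -1,  10]
  [  1,  -1,   4]
R2 → R2 - (1/3)·R1
REF = 
  [   3,   -1,   10]
  [   0, -2/3,  2/3]

No row of the form [0 0 | nonzero], so the system is consistent. Back-substitution gives c₁ = 3, c₂ = -1: w = (3)·v₁ + (-1)·v₂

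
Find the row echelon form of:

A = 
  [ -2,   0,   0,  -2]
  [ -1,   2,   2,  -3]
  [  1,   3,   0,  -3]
Row operations:
R2 → R2 - (1/2)·R1
R3 → R3 + (1/2)·R1
R3 → R3 - (3/2)·R2

Resulting echelon form:
REF = 
  [ -2,   0,   0,  -2]
  [  0,   2,   2,  -2]
  [  0,   0,  -3,  -1]

Rank = 3 (number of non-zero pivot rows).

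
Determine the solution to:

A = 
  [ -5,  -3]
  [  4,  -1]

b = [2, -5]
x = [-1, 1]

Row reduce the augmented matrix [A|b]:
R2 → R2 + (4/5)·R1
REF = 
  [   -5,    -3,     2]
  [    0, -17/5, -17/5]

Back-substitution:
x₂ = (-17/5) / (-17/5) = 1
x₁ = (2 - (-3)(1)) / (-5) = -1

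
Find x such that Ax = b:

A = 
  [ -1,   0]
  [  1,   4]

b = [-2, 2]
Row reduce the augmented matrix [A|b]:
R2 → R2 + (1)·R1
REF = 
  [ -1,   0,  -2]
  [  0,   4,   0]

Back-substitution:
x₂ = 0 / 4 = 0
x₁ = (-2 - (0)(0)) / (-1) = 2

x = [2, 0]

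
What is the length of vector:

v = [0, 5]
5

||v||₂ = √((0)² + (5)²) = √25 = 5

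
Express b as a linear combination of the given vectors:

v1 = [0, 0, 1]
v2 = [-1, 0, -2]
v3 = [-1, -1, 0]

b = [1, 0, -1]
c1 = -3, c2 = -1, c3 = 0

b = -3·v1 + -1·v2 + 0·v3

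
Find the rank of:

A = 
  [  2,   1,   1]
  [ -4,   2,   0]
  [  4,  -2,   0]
Row reduce:
R2 → R2 + (2)·R1
R3 → R3 - (2)·R1
R3 → R3 + (1)·R2
REF = 
  [  2,   1,   1]
  [  0,   4,   2]
  [  0,   0,   0]
Pivot columns: 1, 2 → 2 pivots.

rank(A) = 2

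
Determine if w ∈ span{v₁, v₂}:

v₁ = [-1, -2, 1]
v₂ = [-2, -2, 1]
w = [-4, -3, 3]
No

Form the augmented matrix and row-reduce:
[v₁|v₂|w] = 
  [ -1,  -2,  -4]
  [ -2,  -2,  -3]
  [  1,   1,   3]
R2 → R2 - (2)·R1
R3 → R3 + (1)·R1
R3 → R3 + (1/2)·R2
REF = 
  [ -1,  -2,  -4]
  [  0,   2,   5]
  [  0,   0, 3/2]

Row 3 reads [0 0 | 3/2], i.e. 0 = 3/2, so the system is inconsistent and w ∉ span{v₁, v₂}.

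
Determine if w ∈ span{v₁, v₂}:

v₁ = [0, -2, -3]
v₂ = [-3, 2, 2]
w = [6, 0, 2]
Yes

Form the augmented matrix and row-reduce:
[v₁|v₂|w] = 
  [  0,  -3,   6]
  [ -2,   2,   0]
  [ -3,   2,   2]
Swap R1 ↔ R2
R3 → R3 - (3/2)·R1
R3 → R3 - (1/3)·R2
REF = 
  [ -2,   2,   0]
  [  0,  -3,   6]
  [  0,   0,   0]

No row of the form [0 0 | nonzero], so the system is consistent. Back-substitution gives c₁ = -2, c₂ = -2: w = (-2)·v₁ + (-2)·v₂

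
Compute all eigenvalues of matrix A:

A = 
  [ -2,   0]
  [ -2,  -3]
λ = -2, -3

tr(A) = -5, det(A) = 6
Characteristic polynomial: λ² - tr(A)λ + det(A) = λ² + 5λ + 6
λ² + 5λ + 6 = (λ + 3)(λ + 2)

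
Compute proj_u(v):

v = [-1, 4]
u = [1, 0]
v·u = (-1)(1) + (4)(0) = -1
u·u = (1)² + (0)² = 1
proj_u(v) = (v·u / u·u) × u = (-1/1) × u = (-1) × u

proj_u(v) = [-1, 0]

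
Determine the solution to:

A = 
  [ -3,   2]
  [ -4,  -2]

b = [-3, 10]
Row reduce the augmented matrix [A|b]:
R2 → R2 - (4/3)·R1
REF = 
  [   -3,     2,    -3]
  [    0, -14/3,    14]

Back-substitution:
x₂ = 14 / (-14/3) = -3
x₁ = (-3 - (2)(-3)) / (-3) = -1

x = [-1, -3]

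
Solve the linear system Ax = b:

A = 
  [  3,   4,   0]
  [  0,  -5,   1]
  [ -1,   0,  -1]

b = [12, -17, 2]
Row reduce the augmented matrix [A|b]:
R3 → R3 + (1/3)·R1
R3 → R3 + (4/15)·R2
REF = 
  [     3,      4,      0,     12]
  [     0,     -5,      1,    -17]
  [     0,      0, -11/15,  22/15]

Back-substitution:
x₃ = (22/15) / (-11/15) = -2
x₂ = (-17 - (1)(-2)) / (-5) = 3
x₁ = (12 - (4)(3) - (0)(-2)) / 3 = 0

x = [0, 3, -2]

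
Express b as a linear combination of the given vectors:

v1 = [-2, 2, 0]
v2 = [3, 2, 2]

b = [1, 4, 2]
c1 = 1, c2 = 1

b = 1·v1 + 1·v2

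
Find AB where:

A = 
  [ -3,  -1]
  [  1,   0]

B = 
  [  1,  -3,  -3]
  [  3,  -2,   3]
AB = 
  [ -6,  11,   6]
  [  1,  -3,  -3]

A is 2×2 and B is 2×3, so AB is 2×3. Each entry is (row of A)·(column of B):
AB[1,1] = (-3)(1) + (-1)(3) = -6
AB[1,2] = (-3)(-3) + (-1)(-2) = 11
AB[1,3] = (-3)(-3) + (-1)(3) = 6
AB[2,1] = (1)(1) + (0)(3) = 1
AB[2,2] = (1)(-3) + (0)(-2) = -3
AB[2,3] = (1)(-3) + (0)(3) = -3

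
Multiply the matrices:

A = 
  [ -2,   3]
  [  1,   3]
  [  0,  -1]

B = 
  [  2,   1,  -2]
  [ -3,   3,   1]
A is 3×2 and B is 2×3, so AB is 3×3. Each entry is (row of A)·(column of B):
AB[1,1] = (-2)(2) + (3)(-3) = -13
AB[1,2] = (-2)(1) + (3)(3) = 7
AB[1,3] = (-2)(-2) + (3)(1) = 7
AB[2,1] = (1)(2) + (3)(-3) = -7
AB[2,2] = (1)(1) + (3)(3) = 10
AB[2,3] = (1)(-2) + (3)(1) = 1
AB[3,1] = (0)(2) + (-1)(-3) = 3
AB[3,2] = (0)(1) + (-1)(3) = -3
AB[3,3] = (0)(-2) + (-1)(1) = -1

AB = 
  [-13,   7,   7]
  [ -7,  10,   1]
  [  3,  -3,  -1]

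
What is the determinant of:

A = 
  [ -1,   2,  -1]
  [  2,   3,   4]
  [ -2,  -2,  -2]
Cofactor expansion along row 1:
det(A) = (-1)·((3)(-2) - (4)(-2)) - (2)·((2)(-2) - (4)(-2)) + (-1)·((2)(-2) - (3)(-2))
  = (-1)(2) - (2)(4) + (-1)(2)
  = -12

det(A) = -12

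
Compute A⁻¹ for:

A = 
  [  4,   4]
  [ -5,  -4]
det(A) = (4)(-4) - (4)(-5) = 4
For a 2×2 matrix, A⁻¹ = (1/det(A)) · [[d, -b], [-c, a]]
    = (1/4) · [[-4, -4], [5, 4]]

A⁻¹ = 
  [ -1,  -1]
  [5/4,   1]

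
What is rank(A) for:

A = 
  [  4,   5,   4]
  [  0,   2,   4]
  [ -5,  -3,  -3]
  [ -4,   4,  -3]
rank(A) = 3

Row reduce:
R3 → R3 + (5/4)·R1
R4 → R4 + (1)·R1
R3 → R3 - (13/8)·R2
R4 → R4 - (9/2)·R2
R4 → R4 - (34/9)·R3
REF = 
  [   4,    5,    4]
  [   0,    2,    4]
  [   0,    0, -9/2]
  [   0,    0,    0]
Pivot columns: 1, 2, 3 → 3 pivots.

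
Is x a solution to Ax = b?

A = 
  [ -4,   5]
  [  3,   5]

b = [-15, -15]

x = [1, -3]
No

Ax = [-19, -12] ≠ b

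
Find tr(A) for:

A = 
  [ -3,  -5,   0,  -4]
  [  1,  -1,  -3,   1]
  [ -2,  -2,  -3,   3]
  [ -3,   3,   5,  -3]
-10

tr(A) = -3 + -1 + -3 + -3 = -10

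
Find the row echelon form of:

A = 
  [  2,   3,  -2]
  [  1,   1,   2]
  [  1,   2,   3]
Row operations:
R2 → R2 - (1/2)·R1
R3 → R3 - (1/2)·R1
R3 → R3 + (1)·R2

Resulting echelon form:
REF = 
  [   2,    3,   -2]
  [   0, -1/2,    3]
  [   0,    0,    7]

Rank = 3 (number of non-zero pivot rows).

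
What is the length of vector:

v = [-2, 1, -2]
3

||v||₂ = √((-2)² + (1)² + (-2)²) = √9 = 3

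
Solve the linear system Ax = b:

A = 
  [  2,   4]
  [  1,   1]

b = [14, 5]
Row reduce the augmented matrix [A|b]:
R2 → R2 - (1/2)·R1
REF = 
  [  2,   4,  14]
  [  0,  -1,  -2]

Back-substitution:
x₂ = (-2) / (-1) = 2
x₁ = (14 - (4)(2)) / 2 = 3

x = [3, 2]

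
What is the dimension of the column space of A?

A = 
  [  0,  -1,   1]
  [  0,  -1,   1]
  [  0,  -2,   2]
dim(Col(A)) = 1

Row reduce:
R2 → R2 - (1)·R1
R3 → R3 - (2)·R1
REF = 
  [  0,  -1,   1]
  [  0,   0,   0]
  [  0,   0,   0]
Pivot columns: 2 → 1 pivot.
dim(Col(A)) = number of pivot columns = 1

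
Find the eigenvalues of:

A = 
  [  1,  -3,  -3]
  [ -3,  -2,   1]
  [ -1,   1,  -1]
Characteristic polynomial: det(λI - A) = λ³ + 2λ² - 14λ - 28
Testing integer divisors of the constant term: p(-2) = 0, so (λ + 2) is a factor:
p(λ) = (λ + 2)(λ² - 14)
λ² - 14 = 0  ⇒  λ = (0 ± √((0)² - 4·(-14)))/2 = (0 ± √(56))/2
  = √14,  -√14

λ = -2, √14, -√14  (≈ -2, 3.742, -3.742)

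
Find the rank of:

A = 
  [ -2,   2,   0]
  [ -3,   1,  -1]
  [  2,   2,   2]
rank(A) = 2

Row reduce:
R2 → R2 - (3/2)·R1
R3 → R3 + (1)·R1
R3 → R3 + (2)·R2
REF = 
  [ -2,   2,   0]
  [  0,  -2,  -1]
  [  0,   0,   0]
Pivot columns: 1, 2 → 2 pivots.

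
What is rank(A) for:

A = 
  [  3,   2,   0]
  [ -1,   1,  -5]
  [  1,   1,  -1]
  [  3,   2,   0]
Row reduce:
R2 → R2 + (1/3)·R1
R3 → R3 - (1/3)·R1
R4 → R4 - (1)·R1
R3 → R3 - (1/5)·R2
REF = 
  [  3,   2,   0]
  [  0, 5/3,  -5]
  [  0,   0,   0]
  [  0,   0,   0]
Pivot columns: 1, 2 → 2 pivots.

rank(A) = 2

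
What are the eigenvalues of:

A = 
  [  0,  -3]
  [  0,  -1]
tr(A) = -1, det(A) = 0
Characteristic polynomial: λ² - tr(A)λ + det(A) = λ² + λ
λ² + λ = λ(λ + 1)

λ = 0, -1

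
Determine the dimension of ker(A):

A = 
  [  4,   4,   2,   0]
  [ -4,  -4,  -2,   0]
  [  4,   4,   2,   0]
nullity(A) = 3

Row reduce:
R2 → R2 + (1)·R1
R3 → R3 - (1)·R1
REF = 
  [  4,   4,   2,   0]
  [  0,   0,   0,   0]
  [  0,   0,   0,   0]
Pivot columns: 1 → 1 pivot.
rank(A) = 1, so nullity(A) = 4 - 1 = 3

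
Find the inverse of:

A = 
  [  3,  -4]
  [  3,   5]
det(A) = (3)(5) - (-4)(3) = 27
For a 2×2 matrix, A⁻¹ = (1/det(A)) · [[d, -b], [-c, a]]
    = (1/27) · [[5, 4], [-3, 3]]

A⁻¹ = 
  [5/27, 4/27]
  [-1/9,  1/9]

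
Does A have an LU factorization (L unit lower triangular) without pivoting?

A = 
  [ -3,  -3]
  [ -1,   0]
Yes.
A[1,1] = -3 ≠ 0, so Gaussian elimination proceeds without a row swap: multiplier ℓ₂₁ = (-1)/(-3) = 1/3, and U[2,2] = 0 - (1/3)(-3) = 1.
L = 
  [  1,   0]
  [1/3,   1]
U = 
  [ -3,  -3]
  [  0,   1]
Check row 2 of LU: [(1/3)(-3), (1/3)(-3) + 1] = [-1, 0] = row 2 of A ✓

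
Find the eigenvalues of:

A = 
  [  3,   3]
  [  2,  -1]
tr(A) = 2, det(A) = -9
Characteristic polynomial: λ² - tr(A)λ + det(A) = λ² - 2λ - 9
λ² - 2λ - 9 = 0  ⇒  λ = (2 ± √((-2)² - 4·(-9)))/2 = (2 ± √(40))/2
  = 1 + √10,  1 - √10

λ = 1 + √10, 1 - √10  (≈ 4.162, -2.162)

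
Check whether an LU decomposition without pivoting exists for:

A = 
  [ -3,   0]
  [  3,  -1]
Yes.
A[1,1] = -3 ≠ 0, so Gaussian elimination proceeds without a row swap: multiplier ℓ₂₁ = (3)/(-3) = -1, and U[2,2] = -1 - (-1)(0) = -1.
L = 
  [  1,   0]
  [ -1,   1]
U = 
  [ -3,   0]
  [  0,  -1]
Check row 2 of LU: [(-1)(-3), (-1)(0) + (-1)] = [3, -1] = row 2 of A ✓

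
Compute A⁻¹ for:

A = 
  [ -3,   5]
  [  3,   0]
det(A) = (-3)(0) - (5)(3) = -15
For a 2×2 matrix, A⁻¹ = (1/det(A)) · [[d, -b], [-c, a]]
    = (-1/15) · [[0, -5], [-3, -3]]

A⁻¹ = 
  [  0, 1/3]
  [1/5, 1/5]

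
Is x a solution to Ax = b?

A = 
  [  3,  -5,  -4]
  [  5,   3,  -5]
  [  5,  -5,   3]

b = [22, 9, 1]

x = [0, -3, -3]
No

Ax = [27, 6, 6] ≠ b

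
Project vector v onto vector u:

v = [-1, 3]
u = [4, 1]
proj_u(v) = [-4/17, -1/17]

v·u = (-1)(4) + (3)(1) = -1
u·u = (4)² + (1)² = 17
proj_u(v) = (v·u / u·u) × u = (-1/17) × u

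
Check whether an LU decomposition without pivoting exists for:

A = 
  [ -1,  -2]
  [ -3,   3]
Yes.
A[1,1] = -1 ≠ 0, so Gaussian elimination proceeds without a row swap: multiplier ℓ₂₁ = (-3)/(-1) = 3, and U[2,2] = 3 - (3)(-2) = 9.
L = 
  [  1,   0]
  [  3,   1]
U = 
  [ -1,  -2]
  [  0,   9]
Check row 2 of LU: [(3)(-1), (3)(-2) + 9] = [-3, 3] = row 2 of A ✓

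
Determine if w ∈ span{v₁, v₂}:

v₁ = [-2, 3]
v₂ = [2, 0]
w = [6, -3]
Yes

Form the augmented matrix and row-reduce:
[v₁|v₂|w] = 
  [ -2,   2,   6]
  [  3,   0,  -3]
R2 → R2 + (3/2)·R1
REF = 
  [ -2,   2,   6]
  [  0,   3,   6]

No row of the form [0 0 | nonzero], so the system is consistent. Back-substitution gives c₁ = -1, c₂ = 2: w = (-1)·v₁ + (2)·v₂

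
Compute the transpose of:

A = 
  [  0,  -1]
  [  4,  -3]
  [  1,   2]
Aᵀ = 
  [  0,   4,   1]
  [ -1,  -3,   2]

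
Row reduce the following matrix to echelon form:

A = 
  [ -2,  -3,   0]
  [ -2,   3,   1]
Row operations:
R2 → R2 - (1)·R1

Resulting echelon form:
REF = 
  [ -2,  -3,   0]
  [  0,   6,   1]

Rank = 2 (number of non-zero pivot rows).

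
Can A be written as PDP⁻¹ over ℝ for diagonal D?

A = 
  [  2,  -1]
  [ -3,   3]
Yes

tr(A) = 5, det(A) = 3
Characteristic polynomial: λ² - tr(A)λ + det(A) = λ² - 5λ + 3
λ² - 5λ + 3 = 0  ⇒  λ = (5 ± √((-5)² - 4·(3)))/2 = (5 ± √(13))/2
  = (5 + √13)/2,  (5 - √13)/2
Eigenvalues: (5 + √13)/2, (5 - √13)/2  (≈ 4.303, 0.6972)
The two irrational eigenvalues are distinct (simple), so each has alg. mult. = geom. mult. = 1.
Sum of geometric multiplicities equals n, so A has n independent eigenvectors.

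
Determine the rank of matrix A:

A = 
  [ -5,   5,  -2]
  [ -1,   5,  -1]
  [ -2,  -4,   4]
Row reduce:
R2 → R2 - (1/5)·R1
R3 → R3 - (2/5)·R1
R3 → R3 + (3/2)·R2
REF = 
  [   -5,     5,    -2]
  [    0,     4,  -3/5]
  [    0,     0, 39/10]
Pivot columns: 1, 2, 3 → 3 pivots.

rank(A) = 3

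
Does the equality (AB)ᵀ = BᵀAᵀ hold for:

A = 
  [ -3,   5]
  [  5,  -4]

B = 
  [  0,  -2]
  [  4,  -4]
Yes

(AB)ᵀ = 
  [ 20, -16]
  [-14,   6]

BᵀAᵀ = 
  [ 20, -16]
  [-14,   6]

Both sides are equal — this is the standard identity (AB)ᵀ = BᵀAᵀ, which holds for all A, B.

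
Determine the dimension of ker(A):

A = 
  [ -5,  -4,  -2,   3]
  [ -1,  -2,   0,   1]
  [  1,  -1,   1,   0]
nullity(A) = 2

Row reduce:
R2 → R2 - (1/5)·R1
R3 → R3 + (1/5)·R1
R3 → R3 - (3/2)·R2
REF = 
  [  -5,   -4,   -2,    3]
  [   0, -6/5,  2/5,  2/5]
  [   0,    0,    0,    0]
Pivot columns: 1, 2 → 2 pivots.
rank(A) = 2, so nullity(A) = 4 - 2 = 2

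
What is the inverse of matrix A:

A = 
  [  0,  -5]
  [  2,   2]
det(A) = (0)(2) - (-5)(2) = 10
For a 2×2 matrix, A⁻¹ = (1/det(A)) · [[d, -b], [-c, a]]
    = (1/10) · [[2, 5], [-2, 0]]

A⁻¹ = 
  [ 1/5,  1/2]
  [-1/5,    0]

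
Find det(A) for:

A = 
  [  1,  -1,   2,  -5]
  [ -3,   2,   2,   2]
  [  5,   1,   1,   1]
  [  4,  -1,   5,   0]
-351

Cofactor expansion along row 1: det(A) = a₁₁M₁₁ - a₁₂M₁₂ + a₁₃M₁₃ - a₁₄M₁₄

M₁₁ = det[[2, 2, 2]; [1, 1, 1]; [-1, 5, 0]]
  = (2)·((1)(0) - (1)(5)) - (2)·((1)(0) - (1)(-1)) + (2)·((1)(5) - (1)(-1))
  = (2)(-5) - (2)(1) + (2)(6)
  = 0
M₁₂ = det[[-3, 2, 2]; [5, 1, 1]; [4, 5, 0]]
  = (-3)·((1)(0) - (1)(5)) - (2)·((5)(0) - (1)(4)) + (2)·((5)(5) - (1)(4))
  = (-3)(-5) - (2)(-4) + (2)(21)
  = 65
M₁₃ = det[[-3, 2, 2]; [5, 1, 1]; [4, -1, 0]]
  = (-3)·((1)(0) - (1)(-1)) - (2)·((5)(0) - (1)(4)) + (2)·((5)(-1) - (1)(4))
  = (-3)(1) - (2)(-4) + (2)(-9)
  = -13
M₁₄ = det[[-3, 2, 2]; [5, 1, 1]; [4, -1, 5]]
  = (-3)·((1)(5) - (1)(-1)) - (2)·((5)(5) - (1)(4)) + (2)·((5)(-1) - (1)(4))
  = (-3)(6) - (2)(21) + (2)(-9)
  = -78

det(A) = (1)(0) - (-1)(65) + (2)(-13) - (-5)(-78) = -351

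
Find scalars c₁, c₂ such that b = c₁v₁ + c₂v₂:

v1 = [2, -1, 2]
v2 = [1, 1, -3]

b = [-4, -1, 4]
c1 = -1, c2 = -2

b = -1·v1 + -2·v2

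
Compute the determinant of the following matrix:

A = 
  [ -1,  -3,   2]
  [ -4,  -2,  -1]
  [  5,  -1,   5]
-6

Cofactor expansion along row 1:
det(A) = (-1)·((-2)(5) - (-1)(-1)) - (-3)·((-4)(5) - (-1)(5)) + (2)·((-4)(-1) - (-2)(5))
  = (-1)(-11) - (-3)(-15) + (2)(14)
  = -6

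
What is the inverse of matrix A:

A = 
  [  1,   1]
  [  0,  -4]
det(A) = (1)(-4) - (1)(0) = -4
For a 2×2 matrix, A⁻¹ = (1/det(A)) · [[d, -b], [-c, a]]
    = (-1/4) · [[-4, -1], [0, 1]]

A⁻¹ = 
  [   1,  1/4]
  [   0, -1/4]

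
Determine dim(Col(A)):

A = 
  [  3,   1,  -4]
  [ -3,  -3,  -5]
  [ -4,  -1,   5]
Row reduce:
R2 → R2 + (1)·R1
R3 → R3 + (4/3)·R1
R3 → R3 + (1/6)·R2
REF = 
  [    3,     1,    -4]
  [    0,    -2,    -9]
  [    0,     0, -11/6]
Pivot columns: 1, 2, 3 → 3 pivots.
dim(Col(A)) = number of pivot columns = 3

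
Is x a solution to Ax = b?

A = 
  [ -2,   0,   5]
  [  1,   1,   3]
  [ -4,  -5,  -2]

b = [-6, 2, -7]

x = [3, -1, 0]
Yes

Ax = [-6, 2, -7] = b ✓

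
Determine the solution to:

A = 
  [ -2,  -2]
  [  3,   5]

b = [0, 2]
x = [-1, 1]

Row reduce the augmented matrix [A|b]:
R2 → R2 + (3/2)·R1
REF = 
  [ -2,  -2,   0]
  [  0,   2,   2]

Back-substitution:
x₂ = 2 / 2 = 1
x₁ = (0 - (-2)(1)) / (-2) = -1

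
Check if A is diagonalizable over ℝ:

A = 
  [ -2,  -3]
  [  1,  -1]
No

tr(A) = -3, det(A) = 5
Characteristic polynomial: λ² - tr(A)λ + det(A) = λ² + 3λ + 5
λ² + 3λ + 5 = 0  ⇒  λ = (-3 ± √((3)² - 4·(5)))/2 = (-3 ± √(-11))/2
  = (-3 + i√11)/2,  (-3 - i√11)/2
Eigenvalues: (-3 + i√11)/2, (-3 - i√11)/2  (≈ -1.5 + 1.658i, -1.5 - 1.658i)
Has complex eigenvalues (not diagonalizable over ℝ).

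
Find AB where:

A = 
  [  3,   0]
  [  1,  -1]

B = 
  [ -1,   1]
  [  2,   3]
AB = 
  [ -3,   3]
  [ -3,  -2]

A is 2×2 and B is 2×2, so AB is 2×2. Each entry is (row of A)·(column of B):
AB[1,1] = (3)(-1) + (0)(2) = -3
AB[1,2] = (3)(1) + (0)(3) = 3
AB[2,1] = (1)(-1) + (-1)(2) = -3
AB[2,2] = (1)(1) + (-1)(3) = -2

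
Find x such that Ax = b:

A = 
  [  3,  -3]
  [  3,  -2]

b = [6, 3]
Row reduce the augmented matrix [A|b]:
R2 → R2 - (1)·R1
REF = 
  [  3,  -3,   6]
  [  0,   1,  -3]

Back-substitution:
x₂ = (-3) / 1 = -3
x₁ = (6 - (-3)(-3)) / 3 = -1

x = [-1, -3]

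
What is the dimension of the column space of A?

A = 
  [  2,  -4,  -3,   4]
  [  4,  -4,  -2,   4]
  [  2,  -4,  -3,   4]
dim(Col(A)) = 2

Row reduce:
R2 → R2 - (2)·R1
R3 → R3 - (1)·R1
REF = 
  [  2,  -4,  -3,   4]
  [  0,   4,   4,  -4]
  [  0,   0,   0,   0]
Pivot columns: 1, 2 → 2 pivots.
dim(Col(A)) = number of pivot columns = 2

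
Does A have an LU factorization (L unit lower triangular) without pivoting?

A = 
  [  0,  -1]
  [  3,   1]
No.
A[1,1] = 0 but A[2,1] = 3 ≠ 0. Any LU with L unit lower triangular has (LU)[1,1] = U[1,1] and (LU)[2,1] = L[2,1]·U[1,1]; matching A forces U[1,1] = 0, which then forces (LU)[2,1] = 0 ≠ 3. A row swap (pivoting) is required.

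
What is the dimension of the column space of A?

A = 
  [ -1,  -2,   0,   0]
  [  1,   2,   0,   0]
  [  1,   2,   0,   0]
Row reduce:
R2 → R2 + (1)·R1
R3 → R3 + (1)·R1
REF = 
  [ -1,  -2,   0,   0]
  [  0,   0,   0,   0]
  [  0,   0,   0,   0]
Pivot columns: 1 → 1 pivot.
dim(Col(A)) = number of pivot columns = 1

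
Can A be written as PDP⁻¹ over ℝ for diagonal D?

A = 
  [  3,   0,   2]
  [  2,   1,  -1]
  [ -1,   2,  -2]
No

Characteristic polynomial: det(λI - A) = λ³ - 2λ² - λ - 10
By the rational root theorem any rational root is an integer dividing 10; none of those is a root, so p(λ) has no rational roots and hence (being an irreducible cubic) no repeated roots.
Discriminant of the cubic: Δ = -3372
Δ < 0 ⇒ one real eigenvalue and a complex-conjugate pair: λ ≈ 3.253, -0.6263 + 1.638i, -0.6263 - 1.638i
Has complex eigenvalues (not diagonalizable over ℝ).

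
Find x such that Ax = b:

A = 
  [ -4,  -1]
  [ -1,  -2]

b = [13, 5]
Row reduce the augmented matrix [A|b]:
R2 → R2 - (1/4)·R1
REF = 
  [  -4,   -1,   13]
  [   0, -7/4,  7/4]

Back-substitution:
x₂ = (7/4) / (-7/4) = -1
x₁ = (13 - (-1)(-1)) / (-4) = -3

x = [-3, -1]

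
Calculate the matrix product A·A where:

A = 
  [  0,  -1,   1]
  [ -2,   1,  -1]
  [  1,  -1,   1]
A² = A·A:
A²[1,1] = (0)(0) + (-1)(-2) + (1)(1) = 3
A²[1,2] = (0)(-1) + (-1)(1) + (1)(-1) = -2
A²[1,3] = (0)(1) + (-1)(-1) + (1)(1) = 2
A²[2,1] = (-2)(0) + (1)(-2) + (-1)(1) = -3
A²[2,2] = (-2)(-1) + (1)(1) + (-1)(-1) = 4
A²[2,3] = (-2)(1) + (1)(-1) + (-1)(1) = -4
A²[3,1] = (1)(0) + (-1)(-2) + (1)(1) = 3
A²[3,2] = (1)(-1) + (-1)(1) + (1)(-1) = -3
A²[3,3] = (1)(1) + (-1)(-1) + (1)(1) = 3
A² = 
  [  3,  -2,   2]
  [ -3,   4,  -4]
  [  3,  -3,   3]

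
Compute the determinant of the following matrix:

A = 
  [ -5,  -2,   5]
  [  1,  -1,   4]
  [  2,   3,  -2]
55

Cofactor expansion along row 1:
det(A) = (-5)·((-1)(-2) - (4)(3)) - (-2)·((1)(-2) - (4)(2)) + (5)·((1)(3) - (-1)(2))
  = (-5)(-10) - (-2)(-10) + (5)(5)
  = 55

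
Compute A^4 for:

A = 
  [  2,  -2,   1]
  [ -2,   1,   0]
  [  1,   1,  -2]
A^4 = 
  [111, -70,  10]
  [-80,  61, -20]
  [-10, -20,  31]

A² = A·A:
A²[1,1] = (2)(2) + (-2)(-2) + (1)(1) = 9
A²[1,2] = (2)(-2) + (-2)(1) + (1)(1) = -5
A²[1,3] = (2)(1) + (-2)(0) + (1)(-2) = 0
A²[2,1] = (-2)(2) + (1)(-2) + (0)(1) = -6
A²[2,2] = (-2)(-2) + (1)(1) + (0)(1) = 5
A²[2,3] = (-2)(1) + (1)(0) + (0)(-2) = -2
A²[3,1] = (1)(2) + (1)(-2) + (-2)(1) = -2
A²[3,2] = (1)(-2) + (1)(1) + (-2)(1) = -3
A²[3,3] = (1)(1) + (1)(0) + (-2)(-2) = 5
A² = 
  [  9,  -5,   0]
  [ -6,   5,  -2]
  [ -2,  -3,   5]

A^3 = A^2·A:
A^3[1,1] = (9)(2) + (-5)(-2) + (0)(1) = 28
A^3[1,2] = (9)(-2) + (-5)(1) + (0)(1) = -23
A^3[1,3] = (9)(1) + (-5)(0) + (0)(-2) = 9
A^3[2,1] = (-6)(2) + (5)(-2) + (-2)(1) = -24
A^3[2,2] = (-6)(-2) + (5)(1) + (-2)(1) = 15
A^3[2,3] = (-6)(1) + (5)(0) + (-2)(-2) = -2
A^3[3,1] = (-2)(2) + (-3)(-2) + (5)(1) = 7
A^3[3,2] = (-2)(-2) + (-3)(1) + (5)(1) = 6
A^3[3,3] = (-2)(1) + (-3)(0) + (5)(-2) = -12
A^3 = 
  [ 28, -23,   9]
  [-24,  15,  -2]
  [  7,   6, -12]

A^4 = A^3·A:
A^4[1,1] = (28)(2) + (-23)(-2) + (9)(1) = 111
A^4[1,2] = (28)(-2) + (-23)(1) + (9)(1) = -70
A^4[1,3] = (28)(1) + (-23)(0) + (9)(-2) = 10
A^4[2,1] = (-24)(2) + (15)(-2) + (-2)(1) = -80
A^4[2,2] = (-24)(-2) + (15)(1) + (-2)(1) = 61
A^4[2,3] = (-24)(1) + (15)(0) + (-2)(-2) = -20
A^4[3,1] = (7)(2) + (6)(-2) + (-12)(1) = -10
A^4[3,2] = (7)(-2) + (6)(1) + (-12)(1) = -20
A^4[3,3] = (7)(1) + (6)(0) + (-12)(-2) = 31
A^4 = 
  [111, -70,  10]
  [-80,  61, -20]
  [-10, -20,  31]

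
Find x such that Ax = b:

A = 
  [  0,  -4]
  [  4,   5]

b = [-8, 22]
x = [3, 2]

Row reduce the augmented matrix [A|b]:
Swap R1 ↔ R2
REF = 
  [  4,   5,  22]
  [  0,  -4,  -8]

Back-substitution:
x₂ = (-8) / (-4) = 2
x₁ = (22 - (5)(2)) / 4 = 3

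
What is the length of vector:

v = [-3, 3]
4.243

||v||₂ = √((-3)² + (3)²) = √18 = 4.243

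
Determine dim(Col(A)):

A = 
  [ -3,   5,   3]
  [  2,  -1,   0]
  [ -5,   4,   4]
Row reduce:
R2 → R2 + (2/3)·R1
R3 → R3 - (5/3)·R1
R3 → R3 + (13/7)·R2
REF = 
  [  -3,    5,    3]
  [   0,  7/3,    2]
  [   0,    0, 19/7]
Pivot columns: 1, 2, 3 → 3 pivots.
dim(Col(A)) = number of pivot columns = 3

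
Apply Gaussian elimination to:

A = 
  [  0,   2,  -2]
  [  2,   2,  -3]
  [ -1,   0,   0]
Row operations:
Swap R1 ↔ R2
R3 → R3 + (1/2)·R1
R3 → R3 - (1/2)·R2

Resulting echelon form:
REF = 
  [   2,    2,   -3]
  [   0,    2,   -2]
  [   0,    0, -1/2]

Rank = 3 (number of non-zero pivot rows).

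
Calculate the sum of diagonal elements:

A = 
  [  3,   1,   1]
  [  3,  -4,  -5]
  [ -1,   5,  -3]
-4

tr(A) = 3 + -4 + -3 = -4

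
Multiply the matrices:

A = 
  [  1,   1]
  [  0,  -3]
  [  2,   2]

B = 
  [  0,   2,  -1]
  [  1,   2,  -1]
A is 3×2 and B is 2×3, so AB is 3×3. Each entry is (row of A)·(column of B):
AB[1,1] = (1)(0) + (1)(1) = 1
AB[1,2] = (1)(2) + (1)(2) = 4
AB[1,3] = (1)(-1) + (1)(-1) = -2
AB[2,1] = (0)(0) + (-3)(1) = -3
AB[2,2] = (0)(2) + (-3)(2) = -6
AB[2,3] = (0)(-1) + (-3)(-1) = 3
AB[3,1] = (2)(0) + (2)(1) = 2
AB[3,2] = (2)(2) + (2)(2) = 8
AB[3,3] = (2)(-1) + (2)(-1) = -4

AB = 
  [  1,   4,  -2]
  [ -3,  -6,   3]
  [  2,   8,  -4]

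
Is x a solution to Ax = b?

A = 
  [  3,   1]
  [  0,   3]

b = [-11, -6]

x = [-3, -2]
Yes

Ax = [-11, -6] = b ✓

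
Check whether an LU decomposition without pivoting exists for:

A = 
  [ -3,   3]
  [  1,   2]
Yes.
A[1,1] = -3 ≠ 0, so Gaussian elimination proceeds without a row swap: multiplier ℓ₂₁ = (1)/(-3) = -1/3, and U[2,2] = 2 - (-1/3)(3) = 3.
L = 
  [   1,    0]
  [-1/3,    1]
U = 
  [ -3,   3]
  [  0,   3]
Check row 2 of LU: [(-1/3)(-3), (-1/3)(3) + 3] = [1, 2] = row 2 of A ✓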